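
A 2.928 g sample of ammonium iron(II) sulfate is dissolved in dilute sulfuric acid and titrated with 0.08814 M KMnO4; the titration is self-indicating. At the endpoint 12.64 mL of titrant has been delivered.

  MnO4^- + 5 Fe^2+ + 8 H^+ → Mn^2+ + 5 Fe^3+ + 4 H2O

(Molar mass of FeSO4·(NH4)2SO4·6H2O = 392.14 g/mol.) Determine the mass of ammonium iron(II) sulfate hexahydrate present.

n(KMnO4) = 0.01264 L × 0.08814 mol/L = 1.114 × 10^-3 mol
From the 5:1 ratio, n(FeSO4·(NH4)2SO4·6H2O) = 5/1 × 1.114 × 10^-3 = 5.570 × 10^-3 mol
mass of FeSO4·(NH4)2SO4·6H2O = 5.570 × 10^-3 × 392.14 g/mol = 2.184 g

2.184 g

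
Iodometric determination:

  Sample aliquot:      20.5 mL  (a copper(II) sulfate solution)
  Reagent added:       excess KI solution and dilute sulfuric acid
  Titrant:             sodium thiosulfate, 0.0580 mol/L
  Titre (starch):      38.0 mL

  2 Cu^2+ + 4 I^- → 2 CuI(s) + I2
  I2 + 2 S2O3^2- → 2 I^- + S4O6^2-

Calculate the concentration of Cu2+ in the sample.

n(S2O3^2-) = 0.0380 × 0.0580 = 2.20 × 10^-3 mol
n(I2) = n(S2O3^2-)/2 = 1.10 × 10^-3 mol
From the 2:1 ratio, n(Cu2+) in the aliquot = 2/1 × 1.10 × 10^-3 = 2.20 × 10^-3 mol
[Cu2+] = 2.20 × 10^-3 / 0.0205 = 0.108 mol/L

0.108 mol/L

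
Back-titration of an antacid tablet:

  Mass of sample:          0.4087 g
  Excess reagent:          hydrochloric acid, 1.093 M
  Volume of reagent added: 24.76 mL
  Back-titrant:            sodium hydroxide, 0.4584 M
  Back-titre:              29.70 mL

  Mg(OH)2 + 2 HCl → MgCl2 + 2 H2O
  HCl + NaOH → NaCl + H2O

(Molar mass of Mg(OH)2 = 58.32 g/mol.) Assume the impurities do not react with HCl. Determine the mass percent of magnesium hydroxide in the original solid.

n(HCl) added = 0.02476 × 1.093 = 0.02706 mol
n(NaOH) used in back-titration = 0.02970 × 0.4584 = 0.01361 mol
n(HCl) left over = 0.01361 mol (1:1 ratio)
n(HCl) consumed by analyte = 0.02706 − 0.01361 = 0.01345 mol
From the 1:2 ratio, n(Mg(OH)2) = 1/2 × 0.01345 = 6.724 × 10^-3 mol
mass of Mg(OH)2 = 6.724 × 10^-3 × 58.32 = 0.3921 g
% Mg(OH)2 = 0.3921 / 0.4087 × 100 = 95.95 %

95.95 %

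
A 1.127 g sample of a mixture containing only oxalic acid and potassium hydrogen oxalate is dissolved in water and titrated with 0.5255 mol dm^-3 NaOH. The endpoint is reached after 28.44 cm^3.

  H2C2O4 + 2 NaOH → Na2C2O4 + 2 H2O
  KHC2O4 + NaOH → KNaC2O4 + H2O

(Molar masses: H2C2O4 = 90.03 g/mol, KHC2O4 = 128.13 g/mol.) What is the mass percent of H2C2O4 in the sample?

37.87 %

n(NaOH) = 0.02844 × 0.5255 = 0.01495 mol
Let x = n(H2C2O4), y = n(KHC2O4).
Titrant: 2x + 1y = 0.01495;  mass: 90.03x + 128.13y = 1.127
Solving, x = 4.740 × 10^-3 mol, y = 5.465 × 10^-3 mol
mass of H2C2O4 = 4.740 × 10^-3 × 90.03 = 0.4267 g
% H2C2O4 = 0.4267 / 1.127 × 100 = 37.87 %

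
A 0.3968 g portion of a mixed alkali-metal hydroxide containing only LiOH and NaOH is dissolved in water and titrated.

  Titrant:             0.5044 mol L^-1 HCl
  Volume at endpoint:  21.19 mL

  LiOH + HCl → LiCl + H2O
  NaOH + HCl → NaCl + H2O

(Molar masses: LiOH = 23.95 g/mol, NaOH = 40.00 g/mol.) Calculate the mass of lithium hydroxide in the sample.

n(HCl) = 0.02119 × 0.5044 = 0.01069 mol
Let x = n(LiOH), y = n(NaOH).
Titrant: 1x + 1y = 0.01069;  mass: 23.95x + 40.00y = 0.3968
Solving, x = 1.915 × 10^-3 mol, y = 8.774 × 10^-3 mol
mass of LiOH = 1.915 × 10^-3 × 23.95 = 0.04585 g

0.04585 g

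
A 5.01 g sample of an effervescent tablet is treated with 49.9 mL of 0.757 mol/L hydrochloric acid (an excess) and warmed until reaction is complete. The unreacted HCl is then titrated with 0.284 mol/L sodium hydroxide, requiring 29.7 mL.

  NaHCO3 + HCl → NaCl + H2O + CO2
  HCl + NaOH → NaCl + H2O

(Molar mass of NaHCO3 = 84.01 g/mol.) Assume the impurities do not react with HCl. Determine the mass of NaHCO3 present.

2.46 g

n(HCl) added = 0.0499 × 0.757 = 0.0378 mol
n(NaOH) used in back-titration = 0.0297 × 0.284 = 8.43 × 10^-3 mol
n(HCl) left over = 8.43 × 10^-3 mol (1:1 ratio)
n(HCl) consumed by analyte = 0.0378 − 8.43 × 10^-3 = 0.0293 mol
n(NaHCO3) = 0.0293 mol (1:1 ratio)
mass of NaHCO3 = 0.0293 × 84.01 = 2.46 g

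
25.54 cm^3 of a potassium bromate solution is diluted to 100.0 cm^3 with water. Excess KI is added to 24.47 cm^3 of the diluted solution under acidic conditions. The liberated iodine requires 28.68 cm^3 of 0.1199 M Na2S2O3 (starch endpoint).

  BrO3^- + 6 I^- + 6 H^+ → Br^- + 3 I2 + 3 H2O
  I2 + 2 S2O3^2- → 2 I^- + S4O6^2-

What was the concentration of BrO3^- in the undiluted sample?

n(S2O3^2-) = 0.02868 × 0.1199 = 3.439 × 10^-3 mol
n(I2) = n(S2O3^2-)/2 = 1.719 × 10^-3 mol
From the 1:3 ratio, n(BrO3^-) in the aliquot = 1/3 × 1.719 × 10^-3 = 5.731 × 10^-4 mol
[BrO3^-]_dilute = 5.731 × 10^-4 / 0.02447 = 0.02342 mol/L
[BrO3^-]_original = 0.02342 × 100.0/25.54 = 0.09170 mol/L

0.09170 M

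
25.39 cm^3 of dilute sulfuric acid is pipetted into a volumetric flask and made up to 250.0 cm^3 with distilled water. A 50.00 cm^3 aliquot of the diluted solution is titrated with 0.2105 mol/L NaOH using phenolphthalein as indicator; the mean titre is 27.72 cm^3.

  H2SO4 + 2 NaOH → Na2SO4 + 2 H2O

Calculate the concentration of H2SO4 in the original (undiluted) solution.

0.5745 mol/L

n(NaOH) = 0.02772 × 0.2105 = 5.835 × 10^-3 mol
From the 1:2 ratio, n(H2SO4) in the aliquot = 1/2 × 5.835 × 10^-3 = 2.918 × 10^-3 mol
[H2SO4]_dilute = 2.918 × 10^-3 / 0.05000 = 0.05835 mol/L
Dilution factor = 250.0 / 25.39 = 9.846
[H2SO4]_stock = 0.05835 × 9.846 = 0.5745 mol/L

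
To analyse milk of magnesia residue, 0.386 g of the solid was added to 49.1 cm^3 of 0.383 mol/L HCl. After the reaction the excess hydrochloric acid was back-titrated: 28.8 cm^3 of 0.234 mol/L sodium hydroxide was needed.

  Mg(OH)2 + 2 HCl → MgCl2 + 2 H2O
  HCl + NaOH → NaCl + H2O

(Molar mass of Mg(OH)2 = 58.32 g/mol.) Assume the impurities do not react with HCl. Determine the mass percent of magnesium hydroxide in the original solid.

n(HCl) added = 0.0491 × 0.383 = 0.0188 mol
n(NaOH) used in back-titration = 0.0288 × 0.234 = 6.74 × 10^-3 mol
n(HCl) left over = 6.74 × 10^-3 mol (1:1 ratio)
n(HCl) consumed by analyte = 0.0188 − 6.74 × 10^-3 = 0.0121 mol
From the 1:2 ratio, n(Mg(OH)2) = 1/2 × 0.0121 = 6.03 × 10^-3 mol
mass of Mg(OH)2 = 6.03 × 10^-3 × 58.32 = 0.352 g
% Mg(OH)2 = 0.352 / 0.386 × 100 = 91.2 %

91.2 %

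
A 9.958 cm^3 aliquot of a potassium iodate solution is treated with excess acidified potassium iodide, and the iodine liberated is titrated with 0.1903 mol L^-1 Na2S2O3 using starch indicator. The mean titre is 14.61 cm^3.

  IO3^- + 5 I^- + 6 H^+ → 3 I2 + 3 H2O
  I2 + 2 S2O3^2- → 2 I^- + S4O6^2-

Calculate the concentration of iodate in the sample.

0.04653 mol/L

n(S2O3^2-) = 0.01461 × 0.1903 = 2.780 × 10^-3 mol
n(I2) = n(S2O3^2-)/2 = 1.390 × 10^-3 mol
From the 1:3 ratio, n(IO3^-) in the aliquot = 1/3 × 1.390 × 10^-3 = 4.634 × 10^-4 mol
[IO3^-] = 4.634 × 10^-4 / 0.009958 = 0.04653 mol/L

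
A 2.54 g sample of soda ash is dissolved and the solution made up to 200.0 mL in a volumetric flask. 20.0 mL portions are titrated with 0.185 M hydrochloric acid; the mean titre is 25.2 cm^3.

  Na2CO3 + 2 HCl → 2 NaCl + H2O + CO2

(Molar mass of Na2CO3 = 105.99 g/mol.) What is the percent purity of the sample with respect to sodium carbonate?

n(HCl) per titration = 0.0252 × 0.185 = 4.66 × 10^-3 mol
From the 1:2 ratio, n(Na2CO3) in each aliquot = 1/2 × 4.66 × 10^-3 = 2.33 × 10^-3 mol
n(Na2CO3) in the whole flask = 2.33 × 10^-3 × 200.0/20.0 = 0.0233 mol
mass of Na2CO3 = 0.0233 × 105.99 = 2.47 g
% Na2CO3 = 2.47 / 2.54 × 100 = 97.3 %

97.3 %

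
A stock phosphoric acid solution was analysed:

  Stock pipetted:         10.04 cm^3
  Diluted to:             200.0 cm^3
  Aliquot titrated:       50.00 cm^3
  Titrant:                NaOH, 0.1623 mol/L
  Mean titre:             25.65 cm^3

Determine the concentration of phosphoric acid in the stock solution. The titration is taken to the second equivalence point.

H3PO4 + 2 NaOH → Na2HPO4 + 2 H2O
n(NaOH) = 0.02565 × 0.1623 = 4.163 × 10^-3 mol
From the 1:2 ratio, n(H3PO4) in the aliquot = 1/2 × 4.163 × 10^-3 = 2.081 × 10^-3 mol
[H3PO4]_dilute = 2.081 × 10^-3 / 0.05000 = 0.04163 mol/L
Dilution factor = 200.0 / 10.04 = 19.92
[H3PO4]_stock = 0.04163 × 19.92 = 0.8293 mol/L

0.8293 mol/L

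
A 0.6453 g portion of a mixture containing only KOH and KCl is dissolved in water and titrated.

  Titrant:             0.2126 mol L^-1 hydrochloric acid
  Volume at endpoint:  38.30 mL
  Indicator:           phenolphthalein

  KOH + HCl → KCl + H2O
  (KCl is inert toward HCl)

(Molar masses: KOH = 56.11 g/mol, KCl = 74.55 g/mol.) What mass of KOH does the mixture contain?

n(HCl) = 0.03830 × 0.2126 = 8.143 × 10^-3 mol
Let x = n(KOH), y = n(KCl).
Titrant: 1x = 8.143 × 10^-3;  mass: 56.11x + 74.55y = 0.6453
Solving, x = 8.143 × 10^-3 mol, y = 2.527 × 10^-3 mol
mass of KOH = 8.143 × 10^-3 × 56.11 = 0.4569 g

0.4569 g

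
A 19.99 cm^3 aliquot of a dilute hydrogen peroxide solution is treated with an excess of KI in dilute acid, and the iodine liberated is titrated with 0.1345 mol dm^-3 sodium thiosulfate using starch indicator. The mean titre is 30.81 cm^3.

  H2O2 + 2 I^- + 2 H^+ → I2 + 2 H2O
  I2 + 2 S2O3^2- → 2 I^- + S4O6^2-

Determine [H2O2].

n(S2O3^2-) = 0.03081 × 0.1345 = 4.144 × 10^-3 mol
n(I2) = n(S2O3^2-)/2 = 2.072 × 10^-3 mol
n(H2O2) in the aliquot = 2.072 × 10^-3 mol (1:1 ratio)
[H2O2] = 2.072 × 10^-3 / 0.01999 = 0.1037 mol/L

0.1037 mol/L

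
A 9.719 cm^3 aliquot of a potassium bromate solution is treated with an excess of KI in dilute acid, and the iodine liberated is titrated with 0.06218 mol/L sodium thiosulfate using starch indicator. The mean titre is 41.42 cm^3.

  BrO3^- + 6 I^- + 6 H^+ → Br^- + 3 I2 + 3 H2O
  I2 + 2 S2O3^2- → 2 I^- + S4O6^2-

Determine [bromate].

n(S2O3^2-) = 0.04142 × 0.06218 = 2.575 × 10^-3 mol
n(I2) = n(S2O3^2-)/2 = 1.288 × 10^-3 mol
From the 1:3 ratio, n(BrO3^-) in the aliquot = 1/3 × 1.288 × 10^-3 = 4.292 × 10^-4 mol
[BrO3^-] = 4.292 × 10^-4 / 0.009719 = 0.04417 mol/L

0.04417 mol/L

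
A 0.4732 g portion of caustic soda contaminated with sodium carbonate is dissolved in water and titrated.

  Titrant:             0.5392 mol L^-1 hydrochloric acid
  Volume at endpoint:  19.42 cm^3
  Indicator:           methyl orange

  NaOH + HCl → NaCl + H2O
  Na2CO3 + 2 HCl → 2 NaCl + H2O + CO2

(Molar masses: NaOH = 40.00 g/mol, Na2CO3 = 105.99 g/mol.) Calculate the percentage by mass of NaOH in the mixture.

n(HCl) = 0.01942 × 0.5392 = 0.01047 mol
Let x = n(NaOH), y = n(Na2CO3).
Titrant: 1x + 2y = 0.01047;  mass: 40.00x + 105.99y = 0.4732
Solving, x = 6.289 × 10^-3 mol, y = 2.091 × 10^-3 mol
mass of NaOH = 6.289 × 10^-3 × 40.00 = 0.2516 g
% NaOH = 0.2516 / 0.4732 × 100 = 53.16 %

53.16 %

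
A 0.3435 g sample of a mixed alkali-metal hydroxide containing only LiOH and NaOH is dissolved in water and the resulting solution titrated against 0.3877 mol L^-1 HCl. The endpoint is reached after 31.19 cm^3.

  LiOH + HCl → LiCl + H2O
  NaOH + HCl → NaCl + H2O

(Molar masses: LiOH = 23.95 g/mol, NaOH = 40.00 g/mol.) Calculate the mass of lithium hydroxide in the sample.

n(HCl) = 0.03119 × 0.3877 = 0.01209 mol
Let x = n(LiOH), y = n(NaOH).
Titrant: 1x + 1y = 0.01209;  mass: 23.95x + 40.00y = 0.3435
Solving, x = 8.735 × 10^-3 mol, y = 3.358 × 10^-3 mol
mass of LiOH = 8.735 × 10^-3 × 23.95 = 0.2092 g

0.2092 g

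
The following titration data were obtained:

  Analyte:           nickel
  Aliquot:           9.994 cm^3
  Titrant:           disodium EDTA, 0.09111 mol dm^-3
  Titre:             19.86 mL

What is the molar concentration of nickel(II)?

Ni^2+ + EDTA^4- → [Ni(EDTA)]^2-
n(EDTA) = 0.01986 L × 0.09111 mol/L = 1.809 × 10^-3 mol
n(Ni2+) = 1.809 × 10^-3 mol (1:1 mole ratio)
[Ni2+] = 1.809 × 10^-3 mol / 0.009994 L = 0.1811 mol/L

0.1811 mol/L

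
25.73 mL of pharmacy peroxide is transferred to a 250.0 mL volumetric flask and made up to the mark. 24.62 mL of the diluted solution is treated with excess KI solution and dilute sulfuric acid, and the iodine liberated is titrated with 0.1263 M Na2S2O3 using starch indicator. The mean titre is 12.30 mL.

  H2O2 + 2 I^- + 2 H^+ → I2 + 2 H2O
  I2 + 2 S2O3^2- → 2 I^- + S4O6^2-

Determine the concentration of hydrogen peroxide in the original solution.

n(S2O3^2-) = 0.01230 × 0.1263 = 1.553 × 10^-3 mol
n(I2) = n(S2O3^2-)/2 = 7.767 × 10^-4 mol
n(H2O2) in the aliquot = 7.767 × 10^-4 mol (1:1 ratio)
[H2O2]_dilute = 7.767 × 10^-4 / 0.02462 = 0.03155 mol/L
[H2O2]_original = 0.03155 × 250.0/25.73 = 0.3065 mol/L

0.3065 M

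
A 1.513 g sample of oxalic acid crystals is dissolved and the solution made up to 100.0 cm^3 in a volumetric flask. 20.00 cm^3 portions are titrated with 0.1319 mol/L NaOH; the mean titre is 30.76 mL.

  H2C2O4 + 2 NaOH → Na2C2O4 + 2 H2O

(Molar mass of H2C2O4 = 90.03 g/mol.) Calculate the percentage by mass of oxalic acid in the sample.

n(NaOH) per titration = 0.03076 × 0.1319 = 4.057 × 10^-3 mol
From the 1:2 ratio, n(H2C2O4) in each aliquot = 1/2 × 4.057 × 10^-3 = 2.029 × 10^-3 mol
n(H2C2O4) in the whole flask = 2.029 × 10^-3 × 100.0/20.00 = 0.01014 mol
mass of H2C2O4 = 0.01014 × 90.03 = 0.9132 g
% H2C2O4 = 0.9132 / 1.513 × 100 = 60.36 %

60.36 %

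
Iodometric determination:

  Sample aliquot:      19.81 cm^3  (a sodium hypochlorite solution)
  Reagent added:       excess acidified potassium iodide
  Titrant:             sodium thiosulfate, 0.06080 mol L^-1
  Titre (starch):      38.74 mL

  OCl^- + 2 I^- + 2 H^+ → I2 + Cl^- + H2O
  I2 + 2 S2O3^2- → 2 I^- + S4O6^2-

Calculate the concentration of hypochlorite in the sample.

n(S2O3^2-) = 0.03874 × 0.06080 = 2.355 × 10^-3 mol
n(I2) = n(S2O3^2-)/2 = 1.178 × 10^-3 mol
n(OCl^-) in the aliquot = 1.178 × 10^-3 mol (1:1 ratio)
[OCl^-] = 1.178 × 10^-3 / 0.01981 = 0.05945 mol/L

0.05945 mol/L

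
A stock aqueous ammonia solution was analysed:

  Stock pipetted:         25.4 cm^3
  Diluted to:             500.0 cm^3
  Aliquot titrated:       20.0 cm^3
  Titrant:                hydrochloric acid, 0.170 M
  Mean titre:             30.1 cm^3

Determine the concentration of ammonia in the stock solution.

NH3 + HCl → NH4Cl
n(HCl) = 0.0301 × 0.170 = 5.12 × 10^-3 mol
n(NH3) in the aliquot = 5.12 × 10^-3 mol (1:1 ratio)
[NH3]_dilute = 5.12 × 10^-3 / 0.0200 = 0.256 mol/L
Dilution factor = 500.0 / 25.4 = 19.69
[NH3]_stock = 0.256 × 19.69 = 5.04 mol/L

5.04 M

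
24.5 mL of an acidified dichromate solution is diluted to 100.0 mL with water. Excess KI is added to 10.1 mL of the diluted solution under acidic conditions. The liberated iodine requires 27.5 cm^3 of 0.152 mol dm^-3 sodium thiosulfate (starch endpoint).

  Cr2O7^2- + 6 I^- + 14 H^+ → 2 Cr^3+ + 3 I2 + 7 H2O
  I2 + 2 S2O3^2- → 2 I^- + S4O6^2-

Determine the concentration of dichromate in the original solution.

n(S2O3^2-) = 0.0275 × 0.152 = 4.18 × 10^-3 mol
n(I2) = n(S2O3^2-)/2 = 2.09 × 10^-3 mol
From the 1:3 ratio, n(Cr2O7^2-) in the aliquot = 1/3 × 2.09 × 10^-3 = 6.97 × 10^-4 mol
[Cr2O7^2-]_dilute = 6.97 × 10^-4 / 0.0101 = 0.0690 mol/L
[Cr2O7^2-]_original = 0.0690 × 100.0/24.5 = 0.282 mol/L

0.282 mol/L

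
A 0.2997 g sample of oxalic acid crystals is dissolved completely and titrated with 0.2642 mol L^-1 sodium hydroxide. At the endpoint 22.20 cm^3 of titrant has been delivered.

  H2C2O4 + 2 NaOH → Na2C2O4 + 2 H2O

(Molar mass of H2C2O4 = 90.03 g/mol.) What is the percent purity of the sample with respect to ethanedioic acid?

88.10 %

n(NaOH) = 0.02220 L × 0.2642 mol/L = 5.865 × 10^-3 mol
From the 1:2 ratio, n(H2C2O4) = 1/2 × 5.865 × 10^-3 = 2.933 × 10^-3 mol
mass of H2C2O4 = 2.933 × 10^-3 × 90.03 g/mol = 0.2640 g
% H2C2O4 = 0.2640 / 0.2997 × 100 = 88.10 %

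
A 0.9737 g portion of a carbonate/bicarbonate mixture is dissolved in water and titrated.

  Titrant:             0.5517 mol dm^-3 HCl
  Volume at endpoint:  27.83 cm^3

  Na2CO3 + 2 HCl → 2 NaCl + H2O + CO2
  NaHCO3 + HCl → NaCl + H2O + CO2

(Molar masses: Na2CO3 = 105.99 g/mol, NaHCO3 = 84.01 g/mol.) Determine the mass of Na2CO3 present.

n(HCl) = 0.02783 × 0.5517 = 0.01535 mol
Let x = n(Na2CO3), y = n(NaHCO3).
Titrant: 2x + 1y = 0.01535;  mass: 105.99x + 84.01y = 0.9737
Solving, x = 5.097 × 10^-3 mol, y = 5.160 × 10^-3 mol
mass of Na2CO3 = 5.097 × 10^-3 × 105.99 = 0.5402 g

0.5402 g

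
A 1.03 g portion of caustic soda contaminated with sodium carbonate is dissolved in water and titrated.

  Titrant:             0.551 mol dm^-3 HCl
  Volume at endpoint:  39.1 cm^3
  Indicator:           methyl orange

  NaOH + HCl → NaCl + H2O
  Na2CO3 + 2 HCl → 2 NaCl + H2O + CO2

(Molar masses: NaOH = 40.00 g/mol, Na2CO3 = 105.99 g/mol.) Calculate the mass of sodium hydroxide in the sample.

0.344 g

n(HCl) = 0.0391 × 0.551 = 0.0215 mol
Let x = n(NaOH), y = n(Na2CO3).
Titrant: 1x + 2y = 0.0215;  mass: 40.00x + 105.99y = 1.03
Solving, x = 8.60 × 10^-3 mol, y = 6.47 × 10^-3 mol
mass of NaOH = 8.60 × 10^-3 × 40.00 = 0.344 g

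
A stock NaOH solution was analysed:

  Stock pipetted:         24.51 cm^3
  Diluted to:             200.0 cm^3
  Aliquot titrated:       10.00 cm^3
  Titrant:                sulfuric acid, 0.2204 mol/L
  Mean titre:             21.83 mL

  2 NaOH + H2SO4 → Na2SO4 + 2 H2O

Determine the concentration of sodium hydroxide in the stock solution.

n(H2SO4) = 0.02183 × 0.2204 = 4.811 × 10^-3 mol
From the 2:1 ratio, n(NaOH) in the aliquot = 2/1 × 4.811 × 10^-3 = 9.623 × 10^-3 mol
[NaOH]_dilute = 9.623 × 10^-3 / 0.01000 = 0.9623 mol/L
Dilution factor = 200.0 / 24.51 = 8.160
[NaOH]_stock = 0.9623 × 8.160 = 7.852 mol/L

7.852 mol/L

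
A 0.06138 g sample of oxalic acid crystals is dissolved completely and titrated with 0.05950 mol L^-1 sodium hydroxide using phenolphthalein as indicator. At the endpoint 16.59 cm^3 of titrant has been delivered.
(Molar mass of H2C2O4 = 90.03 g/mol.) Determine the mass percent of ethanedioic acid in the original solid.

72.39 %

H2C2O4 + 2 NaOH → Na2C2O4 + 2 H2O
n(NaOH) = 0.01659 L × 0.05950 mol/L = 9.871 × 10^-4 mol
From the 1:2 ratio, n(H2C2O4) = 1/2 × 9.871 × 10^-4 = 4.936 × 10^-4 mol
mass of H2C2O4 = 4.936 × 10^-4 × 90.03 g/mol = 0.04443 g
% H2C2O4 = 0.04443 / 0.06138 × 100 = 72.39 %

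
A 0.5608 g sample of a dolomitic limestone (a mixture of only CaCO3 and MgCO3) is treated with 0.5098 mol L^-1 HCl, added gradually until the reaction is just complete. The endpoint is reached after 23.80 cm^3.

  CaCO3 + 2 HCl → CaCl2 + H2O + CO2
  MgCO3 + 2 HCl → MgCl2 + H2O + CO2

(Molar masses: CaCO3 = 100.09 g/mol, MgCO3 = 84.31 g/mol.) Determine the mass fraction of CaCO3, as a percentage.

n(HCl) = 0.02380 × 0.5098 = 0.01213 mol
Let x = n(CaCO3), y = n(MgCO3).
Titrant: 2x + 2y = 0.01213;  mass: 100.09x + 84.31y = 0.5608
Solving, x = 3.126 × 10^-3 mol, y = 2.941 × 10^-3 mol
mass of CaCO3 = 3.126 × 10^-3 × 100.09 = 0.3128 g
% CaCO3 = 0.3128 / 0.5608 × 100 = 55.79 %

55.79 %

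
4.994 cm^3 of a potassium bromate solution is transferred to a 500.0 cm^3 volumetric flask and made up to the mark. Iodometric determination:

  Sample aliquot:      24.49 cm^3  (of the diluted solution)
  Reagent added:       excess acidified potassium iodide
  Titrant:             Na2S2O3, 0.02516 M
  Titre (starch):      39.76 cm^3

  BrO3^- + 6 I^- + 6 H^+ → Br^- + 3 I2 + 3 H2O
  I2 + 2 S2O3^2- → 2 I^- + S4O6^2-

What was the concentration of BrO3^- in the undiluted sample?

0.6816 M

n(S2O3^2-) = 0.03976 × 0.02516 = 1.000 × 10^-3 mol
n(I2) = n(S2O3^2-)/2 = 5.002 × 10^-4 mol
From the 1:3 ratio, n(BrO3^-) in the aliquot = 1/3 × 5.002 × 10^-4 = 1.667 × 10^-4 mol
[BrO3^-]_dilute = 1.667 × 10^-4 / 0.02449 = 0.006808 mol/L
[BrO3^-]_original = 0.006808 × 500.0/4.994 = 0.6816 mol/L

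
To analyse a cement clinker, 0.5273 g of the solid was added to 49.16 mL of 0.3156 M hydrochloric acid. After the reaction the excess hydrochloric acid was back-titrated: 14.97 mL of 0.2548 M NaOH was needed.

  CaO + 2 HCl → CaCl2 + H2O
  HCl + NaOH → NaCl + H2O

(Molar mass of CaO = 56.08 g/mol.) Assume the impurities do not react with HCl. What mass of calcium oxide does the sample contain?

0.3281 g

n(HCl) added = 0.04916 × 0.3156 = 0.01551 mol
n(NaOH) used in back-titration = 0.01497 × 0.2548 = 3.814 × 10^-3 mol
n(HCl) left over = 3.814 × 10^-3 mol (1:1 ratio)
n(HCl) consumed by analyte = 0.01551 − 3.814 × 10^-3 = 0.01170 mol
From the 1:2 ratio, n(CaO) = 1/2 × 0.01170 = 5.850 × 10^-3 mol
mass of CaO = 5.850 × 10^-3 × 56.08 = 0.3281 g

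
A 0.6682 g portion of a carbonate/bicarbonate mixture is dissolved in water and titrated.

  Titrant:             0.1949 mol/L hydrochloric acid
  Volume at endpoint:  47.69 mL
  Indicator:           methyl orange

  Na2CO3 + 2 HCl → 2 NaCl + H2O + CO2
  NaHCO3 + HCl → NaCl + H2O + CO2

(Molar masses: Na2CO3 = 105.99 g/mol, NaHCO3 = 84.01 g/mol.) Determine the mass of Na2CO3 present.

0.1925 g

n(HCl) = 0.04769 × 0.1949 = 9.295 × 10^-3 mol
Let x = n(Na2CO3), y = n(NaHCO3).
Titrant: 2x + 1y = 9.295 × 10^-3;  mass: 105.99x + 84.01y = 0.6682
Solving, x = 1.816 × 10^-3 mol, y = 5.663 × 10^-3 mol
mass of Na2CO3 = 1.816 × 10^-3 × 105.99 = 0.1925 g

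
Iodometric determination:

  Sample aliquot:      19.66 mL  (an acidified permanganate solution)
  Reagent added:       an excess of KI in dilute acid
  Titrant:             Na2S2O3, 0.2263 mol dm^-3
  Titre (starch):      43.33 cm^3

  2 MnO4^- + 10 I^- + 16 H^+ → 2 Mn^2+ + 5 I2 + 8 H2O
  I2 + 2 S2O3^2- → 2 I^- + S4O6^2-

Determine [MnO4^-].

0.09975 mol/L

n(S2O3^2-) = 0.04333 × 0.2263 = 9.806 × 10^-3 mol
n(I2) = n(S2O3^2-)/2 = 4.903 × 10^-3 mol
From the 2:5 ratio, n(MnO4^-) in the aliquot = 2/5 × 4.903 × 10^-3 = 1.961 × 10^-3 mol
[MnO4^-] = 1.961 × 10^-3 / 0.01966 = 0.09975 mol/L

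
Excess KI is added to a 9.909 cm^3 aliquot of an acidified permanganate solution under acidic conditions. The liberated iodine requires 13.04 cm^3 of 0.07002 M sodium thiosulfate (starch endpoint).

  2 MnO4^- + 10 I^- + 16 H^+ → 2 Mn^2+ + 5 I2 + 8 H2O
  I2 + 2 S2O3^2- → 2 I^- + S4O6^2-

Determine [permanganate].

0.01843 M

n(S2O3^2-) = 0.01304 × 0.07002 = 9.131 × 10^-4 mol
n(I2) = n(S2O3^2-)/2 = 4.565 × 10^-4 mol
From the 2:5 ratio, n(MnO4^-) in the aliquot = 2/5 × 4.565 × 10^-4 = 1.826 × 10^-4 mol
[MnO4^-] = 1.826 × 10^-4 / 0.009909 = 0.01843 mol/L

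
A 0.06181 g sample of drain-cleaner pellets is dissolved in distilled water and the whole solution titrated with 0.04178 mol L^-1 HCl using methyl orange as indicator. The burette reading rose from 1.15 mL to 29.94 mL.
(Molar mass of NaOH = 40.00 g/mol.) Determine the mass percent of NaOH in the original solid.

77.84 %

NaOH + HCl → NaCl + H2O
n(HCl) = 0.02879 L × 0.04178 mol/L = 1.203 × 10^-3 mol
n(NaOH) = 1.203 × 10^-3 mol (1:1 ratio)
mass of NaOH = 1.203 × 10^-3 × 40.00 g/mol = 0.04811 g
% NaOH = 0.04811 / 0.06181 × 100 = 77.84 %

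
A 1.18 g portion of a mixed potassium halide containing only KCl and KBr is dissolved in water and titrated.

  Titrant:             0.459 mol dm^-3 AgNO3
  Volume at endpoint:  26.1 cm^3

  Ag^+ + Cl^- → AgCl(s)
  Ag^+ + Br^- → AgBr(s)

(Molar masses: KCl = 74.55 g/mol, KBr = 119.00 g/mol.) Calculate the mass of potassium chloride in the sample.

0.412 g

n(AgNO3) = 0.0261 × 0.459 = 0.0120 mol
Let x = n(KCl), y = n(KBr).
Titrant: 1x + 1y = 0.0120;  mass: 74.55x + 119.00y = 1.18
Solving, x = 5.53 × 10^-3 mol, y = 6.45 × 10^-3 mol
mass of KCl = 5.53 × 10^-3 × 74.55 = 0.412 g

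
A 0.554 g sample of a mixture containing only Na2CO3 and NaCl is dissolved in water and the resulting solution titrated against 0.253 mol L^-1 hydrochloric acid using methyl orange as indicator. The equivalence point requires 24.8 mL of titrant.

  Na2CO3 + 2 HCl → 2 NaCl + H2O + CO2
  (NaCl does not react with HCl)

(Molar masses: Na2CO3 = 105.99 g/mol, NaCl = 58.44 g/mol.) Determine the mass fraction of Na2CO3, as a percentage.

60.0 %

n(HCl) = 0.0248 × 0.253 = 6.27 × 10^-3 mol
Let x = n(Na2CO3), y = n(NaCl).
Titrant: 2x = 6.27 × 10^-3;  mass: 105.99x + 58.44y = 0.554
Solving, x = 3.14 × 10^-3 mol, y = 3.79 × 10^-3 mol
mass of Na2CO3 = 3.14 × 10^-3 × 105.99 = 0.333 g
% Na2CO3 = 0.333 / 0.554 × 100 = 60.0 %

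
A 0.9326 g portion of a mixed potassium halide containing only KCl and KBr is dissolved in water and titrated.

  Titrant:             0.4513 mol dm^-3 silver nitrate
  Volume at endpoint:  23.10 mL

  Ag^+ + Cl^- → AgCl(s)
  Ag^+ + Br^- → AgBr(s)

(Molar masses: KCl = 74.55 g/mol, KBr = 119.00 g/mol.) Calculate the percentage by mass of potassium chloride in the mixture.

n(AgNO3) = 0.02310 × 0.4513 = 0.01043 mol
Let x = n(KCl), y = n(KBr).
Titrant: 1x + 1y = 0.01043;  mass: 74.55x + 119.00y = 0.9326
Solving, x = 6.929 × 10^-3 mol, y = 3.496 × 10^-3 mol
mass of KCl = 6.929 × 10^-3 × 74.55 = 0.5165 g
% KCl = 0.5165 / 0.9326 × 100 = 55.39 %

55.39 %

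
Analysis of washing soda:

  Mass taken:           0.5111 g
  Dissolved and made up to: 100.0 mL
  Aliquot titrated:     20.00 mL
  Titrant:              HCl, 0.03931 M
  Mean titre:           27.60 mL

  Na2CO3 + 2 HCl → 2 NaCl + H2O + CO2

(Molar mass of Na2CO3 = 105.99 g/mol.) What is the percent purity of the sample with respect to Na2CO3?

56.25 %

n(HCl) per titration = 0.02760 × 0.03931 = 1.085 × 10^-3 mol
From the 1:2 ratio, n(Na2CO3) in each aliquot = 1/2 × 1.085 × 10^-3 = 5.425 × 10^-4 mol
n(Na2CO3) in the whole flask = 5.425 × 10^-4 × 100.0/20.00 = 2.712 × 10^-3 mol
mass of Na2CO3 = 2.712 × 10^-3 × 105.99 = 0.2875 g
% Na2CO3 = 0.2875 / 0.5111 × 100 = 56.25 %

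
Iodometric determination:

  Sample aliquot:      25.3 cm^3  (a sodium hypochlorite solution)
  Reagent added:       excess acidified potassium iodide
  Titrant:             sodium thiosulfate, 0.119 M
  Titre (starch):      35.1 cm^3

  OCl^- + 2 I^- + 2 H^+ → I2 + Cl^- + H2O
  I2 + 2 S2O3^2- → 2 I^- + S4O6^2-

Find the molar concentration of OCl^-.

n(S2O3^2-) = 0.0351 × 0.119 = 4.18 × 10^-3 mol
n(I2) = n(S2O3^2-)/2 = 2.09 × 10^-3 mol
n(OCl^-) in the aliquot = 2.09 × 10^-3 mol (1:1 ratio)
[OCl^-] = 2.09 × 10^-3 / 0.0253 = 0.0825 mol/L

0.0825 M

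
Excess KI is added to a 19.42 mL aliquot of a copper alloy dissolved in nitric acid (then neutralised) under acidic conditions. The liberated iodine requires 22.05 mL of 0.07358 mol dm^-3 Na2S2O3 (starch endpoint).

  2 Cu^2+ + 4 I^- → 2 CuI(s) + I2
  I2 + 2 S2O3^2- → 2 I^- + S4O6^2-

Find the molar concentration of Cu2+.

0.08354 mol/L

n(S2O3^2-) = 0.02205 × 0.07358 = 1.622 × 10^-3 mol
n(I2) = n(S2O3^2-)/2 = 8.112 × 10^-4 mol
From the 2:1 ratio, n(Cu2+) in the aliquot = 2/1 × 8.112 × 10^-4 = 1.622 × 10^-3 mol
[Cu2+] = 1.622 × 10^-3 / 0.01942 = 0.08354 mol/L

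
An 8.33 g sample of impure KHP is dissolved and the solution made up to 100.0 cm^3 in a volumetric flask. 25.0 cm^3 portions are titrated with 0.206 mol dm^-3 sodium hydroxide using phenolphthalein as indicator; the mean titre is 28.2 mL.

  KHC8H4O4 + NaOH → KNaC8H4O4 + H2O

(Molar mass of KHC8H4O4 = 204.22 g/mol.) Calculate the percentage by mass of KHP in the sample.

n(NaOH) per titration = 0.0282 × 0.206 = 5.81 × 10^-3 mol
n(KHC8H4O4) in each aliquot = 5.81 × 10^-3 mol (1:1 ratio)
n(KHC8H4O4) in the whole flask = 5.81 × 10^-3 × 100.0/25.0 = 0.0232 mol
mass of KHC8H4O4 = 0.0232 × 204.22 = 4.75 g
% KHC8H4O4 = 4.75 / 8.33 × 100 = 57.0 %

57.0 %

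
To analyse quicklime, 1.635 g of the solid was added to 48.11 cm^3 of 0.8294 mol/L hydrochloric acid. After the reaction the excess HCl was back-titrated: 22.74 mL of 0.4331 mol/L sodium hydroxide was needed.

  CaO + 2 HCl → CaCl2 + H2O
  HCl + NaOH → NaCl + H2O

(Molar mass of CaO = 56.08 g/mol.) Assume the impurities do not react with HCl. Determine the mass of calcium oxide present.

0.8427 g

n(HCl) added = 0.04811 × 0.8294 = 0.03990 mol
n(NaOH) used in back-titration = 0.02274 × 0.4331 = 9.849 × 10^-3 mol
n(HCl) left over = 9.849 × 10^-3 mol (1:1 ratio)
n(HCl) consumed by analyte = 0.03990 − 9.849 × 10^-3 = 0.03005 mol
From the 1:2 ratio, n(CaO) = 1/2 × 0.03005 = 0.01503 mol
mass of CaO = 0.01503 × 56.08 = 0.8427 g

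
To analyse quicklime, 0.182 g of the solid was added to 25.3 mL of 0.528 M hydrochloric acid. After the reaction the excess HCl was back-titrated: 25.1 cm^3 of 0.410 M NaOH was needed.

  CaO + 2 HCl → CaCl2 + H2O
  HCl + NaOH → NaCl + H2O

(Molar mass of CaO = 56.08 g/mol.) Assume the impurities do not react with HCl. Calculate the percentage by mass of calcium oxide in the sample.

47.3 %

n(HCl) added = 0.0253 × 0.528 = 0.0134 mol
n(NaOH) used in back-titration = 0.0251 × 0.410 = 0.0103 mol
n(HCl) left over = 0.0103 mol (1:1 ratio)
n(HCl) consumed by analyte = 0.0134 − 0.0103 = 3.07 × 10^-3 mol
From the 1:2 ratio, n(CaO) = 1/2 × 3.07 × 10^-3 = 1.53 × 10^-3 mol
mass of CaO = 1.53 × 10^-3 × 56.08 = 0.0860 g
% CaO = 0.0860 / 0.182 × 100 = 47.3 %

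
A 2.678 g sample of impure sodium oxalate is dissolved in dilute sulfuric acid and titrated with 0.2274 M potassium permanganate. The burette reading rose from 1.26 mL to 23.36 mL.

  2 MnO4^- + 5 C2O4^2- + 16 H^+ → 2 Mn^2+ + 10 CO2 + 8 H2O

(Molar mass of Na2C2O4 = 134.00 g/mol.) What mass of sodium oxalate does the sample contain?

1.684 g

n(KMnO4) = 0.02210 L × 0.2274 mol/L = 5.026 × 10^-3 mol
From the 5:2 ratio, n(Na2C2O4) = 5/2 × 5.026 × 10^-3 = 0.01256 mol
mass of Na2C2O4 = 0.01256 × 134.00 g/mol = 1.684 g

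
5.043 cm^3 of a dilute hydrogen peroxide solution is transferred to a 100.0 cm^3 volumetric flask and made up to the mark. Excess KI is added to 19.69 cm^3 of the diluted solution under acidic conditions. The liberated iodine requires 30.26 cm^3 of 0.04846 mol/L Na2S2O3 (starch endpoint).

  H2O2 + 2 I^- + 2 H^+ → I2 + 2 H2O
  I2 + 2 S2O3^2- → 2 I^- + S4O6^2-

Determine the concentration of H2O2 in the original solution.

n(S2O3^2-) = 0.03026 × 0.04846 = 1.466 × 10^-3 mol
n(I2) = n(S2O3^2-)/2 = 7.332 × 10^-4 mol
n(H2O2) in the aliquot = 7.332 × 10^-4 mol (1:1 ratio)
[H2O2]_dilute = 7.332 × 10^-4 / 0.01969 = 0.03724 mol/L
[H2O2]_original = 0.03724 × 100.0/5.043 = 0.7384 mol/L

0.7384 mol/L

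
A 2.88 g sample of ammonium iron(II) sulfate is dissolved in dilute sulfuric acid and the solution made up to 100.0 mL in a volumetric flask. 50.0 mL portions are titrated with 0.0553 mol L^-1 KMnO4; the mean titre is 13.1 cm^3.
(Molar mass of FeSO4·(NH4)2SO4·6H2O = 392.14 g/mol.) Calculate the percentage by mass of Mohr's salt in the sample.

98.6 %

MnO4^- + 5 Fe^2+ + 8 H^+ → Mn^2+ + 5 Fe^3+ + 4 H2O
n(KMnO4) per titration = 0.0131 × 0.0553 = 7.24 × 10^-4 mol
From the 5:1 ratio, n(FeSO4·(NH4)2SO4·6H2O) in each aliquot = 5/1 × 7.24 × 10^-4 = 3.62 × 10^-3 mol
n(FeSO4·(NH4)2SO4·6H2O) in the whole flask = 3.62 × 10^-3 × 100.0/50.0 = 7.24 × 10^-3 mol
mass of FeSO4·(NH4)2SO4·6H2O = 7.24 × 10^-3 × 392.14 = 2.84 g
% FeSO4·(NH4)2SO4·6H2O = 2.84 / 2.88 × 100 = 98.6 %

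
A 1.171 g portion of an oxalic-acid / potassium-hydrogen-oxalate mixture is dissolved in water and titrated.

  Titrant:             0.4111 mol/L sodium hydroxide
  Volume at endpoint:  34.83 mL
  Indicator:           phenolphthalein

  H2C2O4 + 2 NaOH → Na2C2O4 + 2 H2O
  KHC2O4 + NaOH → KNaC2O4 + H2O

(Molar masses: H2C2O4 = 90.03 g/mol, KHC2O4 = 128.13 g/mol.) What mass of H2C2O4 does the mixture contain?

n(NaOH) = 0.03483 × 0.4111 = 0.01432 mol
Let x = n(H2C2O4), y = n(KHC2O4).
Titrant: 2x + 1y = 0.01432;  mass: 90.03x + 128.13y = 1.171
Solving, x = 3.992 × 10^-3 mol, y = 6.334 × 10^-3 mol
mass of H2C2O4 = 3.992 × 10^-3 × 90.03 = 0.3594 g

0.3594 g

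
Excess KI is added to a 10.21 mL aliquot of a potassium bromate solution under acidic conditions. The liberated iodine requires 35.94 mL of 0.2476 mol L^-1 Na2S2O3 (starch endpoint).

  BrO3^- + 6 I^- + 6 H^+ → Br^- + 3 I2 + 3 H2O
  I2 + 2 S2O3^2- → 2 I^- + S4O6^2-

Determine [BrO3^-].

0.1453 mol/L

n(S2O3^2-) = 0.03594 × 0.2476 = 8.899 × 10^-3 mol
n(I2) = n(S2O3^2-)/2 = 4.449 × 10^-3 mol
From the 1:3 ratio, n(BrO3^-) in the aliquot = 1/3 × 4.449 × 10^-3 = 1.483 × 10^-3 mol
[BrO3^-] = 1.483 × 10^-3 / 0.01021 = 0.1453 mol/L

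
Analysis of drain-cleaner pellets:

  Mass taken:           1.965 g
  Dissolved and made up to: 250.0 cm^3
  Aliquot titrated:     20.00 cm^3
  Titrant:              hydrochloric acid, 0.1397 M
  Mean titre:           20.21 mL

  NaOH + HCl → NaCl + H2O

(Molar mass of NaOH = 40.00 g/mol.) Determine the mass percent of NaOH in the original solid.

71.84 %

n(HCl) per titration = 0.02021 × 0.1397 = 2.823 × 10^-3 mol
n(NaOH) in each aliquot = 2.823 × 10^-3 mol (1:1 ratio)
n(NaOH) in the whole flask = 2.823 × 10^-3 × 250.0/20.00 = 0.03529 mol
mass of NaOH = 0.03529 × 40.00 = 1.412 g
% NaOH = 1.412 / 1.965 × 100 = 71.84 %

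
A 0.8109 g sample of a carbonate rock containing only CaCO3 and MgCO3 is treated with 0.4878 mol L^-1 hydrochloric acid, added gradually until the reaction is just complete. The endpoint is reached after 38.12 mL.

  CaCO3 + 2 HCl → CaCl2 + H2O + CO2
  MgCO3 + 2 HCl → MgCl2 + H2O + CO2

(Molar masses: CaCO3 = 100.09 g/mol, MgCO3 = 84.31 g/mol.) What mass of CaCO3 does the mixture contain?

0.1714 g

n(HCl) = 0.03812 × 0.4878 = 0.01859 mol
Let x = n(CaCO3), y = n(MgCO3).
Titrant: 2x + 2y = 0.01859;  mass: 100.09x + 84.31y = 0.8109
Solving, x = 1.713 × 10^-3 mol, y = 7.585 × 10^-3 mol
mass of CaCO3 = 1.713 × 10^-3 × 100.09 = 0.1714 g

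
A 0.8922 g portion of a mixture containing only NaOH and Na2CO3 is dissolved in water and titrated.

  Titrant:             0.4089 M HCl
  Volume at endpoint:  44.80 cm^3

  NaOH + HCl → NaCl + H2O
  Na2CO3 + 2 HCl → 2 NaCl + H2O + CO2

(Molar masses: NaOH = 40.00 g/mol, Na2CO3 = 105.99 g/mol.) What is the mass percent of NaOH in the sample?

27.12 %

n(HCl) = 0.04480 × 0.4089 = 0.01832 mol
Let x = n(NaOH), y = n(Na2CO3).
Titrant: 1x + 2y = 0.01832;  mass: 40.00x + 105.99y = 0.8922
Solving, x = 6.049 × 10^-3 mol, y = 6.135 × 10^-3 mol
mass of NaOH = 6.049 × 10^-3 × 40.00 = 0.2419 g
% NaOH = 0.2419 / 0.8922 × 100 = 27.12 %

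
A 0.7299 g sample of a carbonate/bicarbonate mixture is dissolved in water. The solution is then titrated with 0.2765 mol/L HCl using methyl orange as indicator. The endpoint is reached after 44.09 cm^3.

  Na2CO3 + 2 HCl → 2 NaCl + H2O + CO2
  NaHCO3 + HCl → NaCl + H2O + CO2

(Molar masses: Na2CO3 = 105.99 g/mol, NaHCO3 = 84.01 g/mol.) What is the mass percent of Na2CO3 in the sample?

68.89 %

n(HCl) = 0.04409 × 0.2765 = 0.01219 mol
Let x = n(Na2CO3), y = n(NaHCO3).
Titrant: 2x + 1y = 0.01219;  mass: 105.99x + 84.01y = 0.7299
Solving, x = 4.744 × 10^-3 mol, y = 2.703 × 10^-3 mol
mass of Na2CO3 = 4.744 × 10^-3 × 105.99 = 0.5028 g
% Na2CO3 = 0.5028 / 0.7299 × 100 = 68.89 %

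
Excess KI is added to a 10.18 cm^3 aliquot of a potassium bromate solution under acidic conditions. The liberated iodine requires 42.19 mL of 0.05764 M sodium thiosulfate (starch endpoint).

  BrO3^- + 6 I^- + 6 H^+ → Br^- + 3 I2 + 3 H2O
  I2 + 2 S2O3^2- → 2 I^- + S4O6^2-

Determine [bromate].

0.03981 M

n(S2O3^2-) = 0.04219 × 0.05764 = 2.432 × 10^-3 mol
n(I2) = n(S2O3^2-)/2 = 1.216 × 10^-3 mol
From the 1:3 ratio, n(BrO3^-) in the aliquot = 1/3 × 1.216 × 10^-3 = 4.053 × 10^-4 mol
[BrO3^-] = 4.053 × 10^-4 / 0.01018 = 0.03981 mol/L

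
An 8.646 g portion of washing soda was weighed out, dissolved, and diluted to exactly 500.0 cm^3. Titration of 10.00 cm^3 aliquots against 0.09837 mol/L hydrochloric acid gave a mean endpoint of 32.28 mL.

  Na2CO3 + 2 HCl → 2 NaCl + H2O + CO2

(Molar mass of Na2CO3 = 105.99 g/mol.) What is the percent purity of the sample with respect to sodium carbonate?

n(HCl) per titration = 0.03228 × 0.09837 = 3.175 × 10^-3 mol
From the 1:2 ratio, n(Na2CO3) in each aliquot = 1/2 × 3.175 × 10^-3 = 1.588 × 10^-3 mol
n(Na2CO3) in the whole flask = 1.588 × 10^-3 × 500.0/10.00 = 0.07938 mol
mass of Na2CO3 = 0.07938 × 105.99 = 8.414 g
% Na2CO3 = 8.414 / 8.646 × 100 = 97.32 %

97.32 %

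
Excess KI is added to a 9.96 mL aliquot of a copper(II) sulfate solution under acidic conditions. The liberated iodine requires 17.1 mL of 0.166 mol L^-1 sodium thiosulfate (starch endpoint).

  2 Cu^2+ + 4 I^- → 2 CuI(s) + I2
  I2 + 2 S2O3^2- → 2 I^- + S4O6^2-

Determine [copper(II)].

n(S2O3^2-) = 0.0171 × 0.166 = 2.84 × 10^-3 mol
n(I2) = n(S2O3^2-)/2 = 1.42 × 10^-3 mol
From the 2:1 ratio, n(Cu2+) in the aliquot = 2/1 × 1.42 × 10^-3 = 2.84 × 10^-3 mol
[Cu2+] = 2.84 × 10^-3 / 0.00996 = 0.285 mol/L

0.285 mol/L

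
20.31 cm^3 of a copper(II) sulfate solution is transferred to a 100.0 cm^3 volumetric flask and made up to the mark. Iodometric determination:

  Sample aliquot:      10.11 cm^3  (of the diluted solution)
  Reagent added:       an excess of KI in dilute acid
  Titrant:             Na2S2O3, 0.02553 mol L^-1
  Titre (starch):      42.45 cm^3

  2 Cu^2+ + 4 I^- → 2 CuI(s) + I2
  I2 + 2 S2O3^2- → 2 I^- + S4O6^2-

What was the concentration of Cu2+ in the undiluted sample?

n(S2O3^2-) = 0.04245 × 0.02553 = 1.084 × 10^-3 mol
n(I2) = n(S2O3^2-)/2 = 5.419 × 10^-4 mol
From the 2:1 ratio, n(Cu2+) in the aliquot = 2/1 × 5.419 × 10^-4 = 1.084 × 10^-3 mol
[Cu2+]_dilute = 1.084 × 10^-3 / 0.01011 = 0.1072 mol/L
[Cu2+]_original = 0.1072 × 100.0/20.31 = 0.5278 mol/L

0.5278 mol/L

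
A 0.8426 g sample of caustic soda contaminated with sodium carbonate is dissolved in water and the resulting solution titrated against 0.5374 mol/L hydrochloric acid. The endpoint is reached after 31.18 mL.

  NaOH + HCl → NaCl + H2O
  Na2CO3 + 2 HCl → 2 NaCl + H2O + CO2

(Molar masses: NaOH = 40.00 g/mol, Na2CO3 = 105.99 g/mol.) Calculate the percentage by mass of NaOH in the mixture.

16.58 %

n(HCl) = 0.03118 × 0.5374 = 0.01676 mol
Let x = n(NaOH), y = n(Na2CO3).
Titrant: 1x + 2y = 0.01676;  mass: 40.00x + 105.99y = 0.8426
Solving, x = 3.493 × 10^-3 mol, y = 6.632 × 10^-3 mol
mass of NaOH = 3.493 × 10^-3 × 40.00 = 0.1397 g
% NaOH = 0.1397 / 0.8426 × 100 = 16.58 %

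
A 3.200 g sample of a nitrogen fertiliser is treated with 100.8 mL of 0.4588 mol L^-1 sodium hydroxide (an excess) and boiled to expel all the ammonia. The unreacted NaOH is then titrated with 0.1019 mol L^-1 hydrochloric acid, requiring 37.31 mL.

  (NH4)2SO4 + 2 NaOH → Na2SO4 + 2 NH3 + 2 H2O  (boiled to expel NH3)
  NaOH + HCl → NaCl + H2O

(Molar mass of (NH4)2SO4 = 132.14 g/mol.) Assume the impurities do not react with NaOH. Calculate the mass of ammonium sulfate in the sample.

n(NaOH) added = 0.1008 × 0.4588 = 0.04625 mol
n(HCl) used in back-titration = 0.03731 × 0.1019 = 3.802 × 10^-3 mol
n(NaOH) left over = 3.802 × 10^-3 mol (1:1 ratio)
n(NaOH) consumed by analyte = 0.04625 − 3.802 × 10^-3 = 0.04245 mol
From the 1:2 ratio, n((NH4)2SO4) = 1/2 × 0.04245 = 0.02122 mol
mass of (NH4)2SO4 = 0.02122 × 132.14 = 2.804 g

2.804 g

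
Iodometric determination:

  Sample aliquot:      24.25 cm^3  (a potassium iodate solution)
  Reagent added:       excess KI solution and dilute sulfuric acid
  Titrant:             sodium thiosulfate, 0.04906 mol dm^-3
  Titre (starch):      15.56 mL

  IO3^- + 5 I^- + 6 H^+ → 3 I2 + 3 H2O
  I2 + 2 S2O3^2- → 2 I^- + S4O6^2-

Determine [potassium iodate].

n(S2O3^2-) = 0.01556 × 0.04906 = 7.634 × 10^-4 mol
n(I2) = n(S2O3^2-)/2 = 3.817 × 10^-4 mol
From the 1:3 ratio, n(IO3^-) in the aliquot = 1/3 × 3.817 × 10^-4 = 1.272 × 10^-4 mol
[IO3^-] = 1.272 × 10^-4 / 0.02425 = 0.005247 mol/L

0.005247 mol/L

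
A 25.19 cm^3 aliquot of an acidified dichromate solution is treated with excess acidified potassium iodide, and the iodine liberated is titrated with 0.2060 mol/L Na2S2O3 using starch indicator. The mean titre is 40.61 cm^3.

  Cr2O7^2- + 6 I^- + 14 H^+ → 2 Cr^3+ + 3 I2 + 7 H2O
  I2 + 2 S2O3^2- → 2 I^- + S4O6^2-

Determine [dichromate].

0.05535 mol/L

n(S2O3^2-) = 0.04061 × 0.2060 = 8.366 × 10^-3 mol
n(I2) = n(S2O3^2-)/2 = 4.183 × 10^-3 mol
From the 1:3 ratio, n(Cr2O7^2-) in the aliquot = 1/3 × 4.183 × 10^-3 = 1.394 × 10^-3 mol
[Cr2O7^2-] = 1.394 × 10^-3 / 0.02519 = 0.05535 mol/L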